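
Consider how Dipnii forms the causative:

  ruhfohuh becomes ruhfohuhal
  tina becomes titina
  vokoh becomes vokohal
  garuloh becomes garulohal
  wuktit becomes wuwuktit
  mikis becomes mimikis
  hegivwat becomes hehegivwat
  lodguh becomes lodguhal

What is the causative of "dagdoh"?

ruhfohuh and hegivwat both have 3 vowels yet inflect differently (ruhfohuhal, hehegivwat), so the number of vowels is not what conditions the rule; the final letter is.
"dagdoh" ends in -h. The stems ending in -h (ruhfohuh → ruhfohuhal, vokoh → vokohal, lodguh → lodguhal) add -al.
So dagdoh → dagdohal.

dagdohal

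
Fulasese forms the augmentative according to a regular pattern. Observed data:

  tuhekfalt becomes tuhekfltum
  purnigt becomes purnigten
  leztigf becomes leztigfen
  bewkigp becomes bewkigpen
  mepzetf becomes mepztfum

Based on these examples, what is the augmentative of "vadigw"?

vadigwen

"vadigw" has second-to-last letter 'g'. The stems whose second-to-last letter is 'g' (leztigf → leztigfen, bewkigp → bewkigpen, purnigt → purnigten) add -en.
The other pattern: stems whose second-to-last letter is 'l' or 't' delete the last vowel and add -um.
So vadigw → vadigwen.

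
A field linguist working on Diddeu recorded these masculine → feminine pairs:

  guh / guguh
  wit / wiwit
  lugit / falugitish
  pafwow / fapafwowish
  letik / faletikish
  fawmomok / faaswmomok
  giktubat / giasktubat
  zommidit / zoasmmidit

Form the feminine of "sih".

wit and lugit both end in -t yet inflect differently (wiwit, falugitish), so the final letter is not what conditions the rule; the number of vowels is.
"sih" has 1 vowel. The stems with 1 vowel (guh → guguh, wit → wiwit) repeat the first consonant+vowel as a prefix.
So sih → sisih.

sisih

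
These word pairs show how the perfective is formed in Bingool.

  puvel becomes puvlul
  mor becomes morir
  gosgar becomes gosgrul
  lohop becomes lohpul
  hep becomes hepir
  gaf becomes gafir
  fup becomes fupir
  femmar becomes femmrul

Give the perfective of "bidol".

bidlul

hep and lohop both end in -p yet inflect differently (hepir, lohpul), so the final letter is not what conditions the rule; the number of vowels is.
"bidol" has 2 vowels. The stems with 2 vowels (lohop → lohpul, puvel → puvlul, femmar → femmrul) delete the last vowel and add -ul.
So bidol → bidlul.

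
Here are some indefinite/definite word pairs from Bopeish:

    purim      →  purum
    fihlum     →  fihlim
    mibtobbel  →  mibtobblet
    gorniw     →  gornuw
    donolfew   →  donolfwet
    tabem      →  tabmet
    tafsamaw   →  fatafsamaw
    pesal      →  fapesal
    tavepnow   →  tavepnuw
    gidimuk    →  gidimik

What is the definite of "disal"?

fadisal

pesal and mibtobbel both end in -l yet inflect differently (fapesal, mibtobblet), so the final letter is not what conditions the rule; the last vowel is.
"disal" has last vowel 'a'. The stems whose last vowel is 'a' (pesal → fapesal, tafsamaw → fatafsamaw) add the prefix fa-.
The other patterns: stems whose last vowel is 'u' change the last vowel to 'i'; stems whose last vowel is 'e' delete the last vowel and add -et; stems whose last vowel is 'i' or 'o' change the last vowel to 'u'.
So disal → fadisal.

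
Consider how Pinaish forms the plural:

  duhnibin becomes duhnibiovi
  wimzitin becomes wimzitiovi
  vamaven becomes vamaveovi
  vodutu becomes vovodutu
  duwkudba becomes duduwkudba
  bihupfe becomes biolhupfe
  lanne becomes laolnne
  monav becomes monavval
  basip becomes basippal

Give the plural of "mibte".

miolbte

vamaven and bihupfe both have last vowel 'e' yet inflect differently (vamaveovi, biolhupfe), so the last vowel is not what conditions the rule; the final letter is.
"mibte" ends in -e. The stems ending in -e (bihupfe → biolhupfe, lanne → laolnne) insert -ol- after the first vowel.
So mibte → miolbte.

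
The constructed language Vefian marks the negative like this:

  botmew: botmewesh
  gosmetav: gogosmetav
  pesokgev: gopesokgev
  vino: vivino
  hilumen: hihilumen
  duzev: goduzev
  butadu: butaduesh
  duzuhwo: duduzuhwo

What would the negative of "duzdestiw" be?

"duzdestiw" ends in -w. The one such stem in the data (botmew → botmewesh) adds -esh, so the same rule applies.
The other patterns: stems ending in -v add the prefix go-; stems ending in -n or -o repeat the first consonant+vowel as a prefix.
So duzdestiw → duzdestiwesh.

duzdestiwesh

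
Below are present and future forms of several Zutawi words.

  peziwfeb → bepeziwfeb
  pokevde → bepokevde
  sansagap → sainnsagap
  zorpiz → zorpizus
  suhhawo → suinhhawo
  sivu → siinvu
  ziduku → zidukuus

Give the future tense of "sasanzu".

"sasanzu" begins with s-. The stems beginning with s- (sivu → siinvu, sansagap → sainnsagap, suhhawo → suinhhawo) insert -in- after the first vowel.
The other patterns: stems beginning with z- add -us; stems beginning with p- add the prefix be-.
So sasanzu → sainsanzu.

sainsanzu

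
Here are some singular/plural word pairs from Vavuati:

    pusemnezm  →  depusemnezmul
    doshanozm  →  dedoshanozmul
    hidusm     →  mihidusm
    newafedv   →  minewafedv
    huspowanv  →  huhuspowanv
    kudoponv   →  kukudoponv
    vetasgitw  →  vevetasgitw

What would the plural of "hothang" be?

pusemnezm and hidusm both end in -m yet inflect differently (depusemnezmul, mihidusm), so the final letter is not what conditions the rule; the second-to-last letter is.
"hothang" has second-to-last letter 'n'. The stems whose second-to-last letter is 'n' (huspowanv → huhuspowanv, kudoponv → kukudoponv) repeat the first consonant+vowel as a prefix.
So hothang → hohothang.

hohothang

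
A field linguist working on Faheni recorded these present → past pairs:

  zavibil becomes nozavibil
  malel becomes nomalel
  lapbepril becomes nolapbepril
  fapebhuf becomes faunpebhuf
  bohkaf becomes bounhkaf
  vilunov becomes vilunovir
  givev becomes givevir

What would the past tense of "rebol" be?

malel and givev both have last vowel 'e' yet inflect differently (nomalel, givevir), so the last vowel is not what conditions the rule; the final letter is.
"rebol" ends in -l. The stems ending in -l (zavibil → nozavibil, malel → nomalel, lapbepril → nolapbepril) add the prefix no-.
The other patterns: stems ending in -f insert -un- after the first vowel; stems ending in -v add -ir.
So rebol → norebol.

norebol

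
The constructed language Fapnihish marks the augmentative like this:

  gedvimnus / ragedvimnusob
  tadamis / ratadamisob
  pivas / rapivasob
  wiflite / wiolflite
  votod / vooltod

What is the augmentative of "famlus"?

gedvimnus and wiflite both have 3 vowels yet inflect differently (ragedvimnusob, wiolflite), so the number of vowels is not what conditions the rule; the final letter is.
"famlus" ends in -s. The stems ending in -s (gedvimnus → ragedvimnusob, tadamis → ratadamisob, pivas → rapivasob) add ra- … -ob around the stem.
The other pattern: stems ending in -d or -e insert -ol- after the first vowel.
So famlus → rafamlusob.

rafamlusob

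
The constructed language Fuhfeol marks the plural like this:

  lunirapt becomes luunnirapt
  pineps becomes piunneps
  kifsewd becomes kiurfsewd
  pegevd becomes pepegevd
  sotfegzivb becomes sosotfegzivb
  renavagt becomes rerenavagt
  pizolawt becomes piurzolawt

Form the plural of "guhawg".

"guhawg" has second-to-last letter 'w'. The stems whose second-to-last letter is 'w' (kifsewd → kiurfsewd, pizolawt → piurzolawt) insert -ur- after the first vowel.
The other patterns: stems whose second-to-last letter is 'g' or 'v' repeat the first consonant+vowel as a prefix; stems whose second-to-last letter is 'p' insert -un- after the first vowel.
So guhawg → guurhawg.

guurhawg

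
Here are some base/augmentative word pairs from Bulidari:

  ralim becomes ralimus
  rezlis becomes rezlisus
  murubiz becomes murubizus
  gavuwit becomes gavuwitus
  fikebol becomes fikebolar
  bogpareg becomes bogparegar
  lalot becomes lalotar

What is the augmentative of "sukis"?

gavuwit and lalot both end in -t yet inflect differently (gavuwitus, lalotar), so the final letter is not what conditions the rule; the last vowel is.
"sukis" has last vowel 'i'. The stems whose last vowel is 'i' (ralim → ralimus, rezlis → rezlisus, murubiz → murubizus) add -us.
So sukis → sukisus.

sukisus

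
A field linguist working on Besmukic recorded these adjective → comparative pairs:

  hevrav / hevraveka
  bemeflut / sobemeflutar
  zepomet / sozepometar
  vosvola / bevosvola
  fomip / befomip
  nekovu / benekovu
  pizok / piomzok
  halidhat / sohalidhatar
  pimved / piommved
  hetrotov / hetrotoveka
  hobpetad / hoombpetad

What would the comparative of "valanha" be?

bevalanha

"valanha" ends in -a. The one such stem in the data (vosvola → bevosvola) adds the prefix be-, so the same rule applies.
So valanha → bevalanha.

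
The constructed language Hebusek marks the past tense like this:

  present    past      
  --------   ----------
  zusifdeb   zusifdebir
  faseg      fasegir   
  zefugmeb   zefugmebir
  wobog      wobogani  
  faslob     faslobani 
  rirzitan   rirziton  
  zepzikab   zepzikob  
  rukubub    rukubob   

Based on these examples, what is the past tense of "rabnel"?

rabnelir

faseg and wobog both end in -g yet inflect differently (fasegir, wobogani), so the final letter is not what conditions the rule; the last vowel is.
"rabnel" has last vowel 'e'. The stems whose last vowel is 'e' (zusifdeb → zusifdebir, faseg → fasegir, zefugmeb → zefugmebir) add -ir.
The other patterns: stems whose last vowel is 'o' add -ani; stems whose last vowel is 'a' or 'u' change the last vowel to 'o'.
So rabnel → rabnelir.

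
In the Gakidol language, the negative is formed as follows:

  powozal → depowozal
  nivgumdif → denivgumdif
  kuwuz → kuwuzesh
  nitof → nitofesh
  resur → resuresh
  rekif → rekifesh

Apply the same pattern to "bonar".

"bonar" has 2 vowels. The stems with 2 vowels (kuwuz → kuwuzesh, nitof → nitofesh, resur → resuresh) add -esh.
The other pattern: stems with 3 vowels add the prefix de-.
So bonar → bonaresh.

bonaresh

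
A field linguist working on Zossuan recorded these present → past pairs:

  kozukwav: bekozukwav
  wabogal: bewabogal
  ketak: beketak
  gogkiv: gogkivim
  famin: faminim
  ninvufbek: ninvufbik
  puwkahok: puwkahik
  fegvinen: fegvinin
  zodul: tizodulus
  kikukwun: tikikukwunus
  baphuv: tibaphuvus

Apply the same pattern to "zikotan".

bezikotan

kozukwav and gogkiv both end in -v yet inflect differently (bekozukwav, gogkivim), so the final letter is not what conditions the rule; the last vowel is.
"zikotan" has last vowel 'a'. The stems whose last vowel is 'a' (kozukwav → bekozukwav, wabogal → bewabogal, ketak → beketak) add the prefix be-.
The other patterns: stems whose last vowel is 'i' add -im; stems whose last vowel is 'e' or 'o' change the last vowel to 'i'; stems whose last vowel is 'u' add ti- … -us around the stem.
So zikotan → bezikotan.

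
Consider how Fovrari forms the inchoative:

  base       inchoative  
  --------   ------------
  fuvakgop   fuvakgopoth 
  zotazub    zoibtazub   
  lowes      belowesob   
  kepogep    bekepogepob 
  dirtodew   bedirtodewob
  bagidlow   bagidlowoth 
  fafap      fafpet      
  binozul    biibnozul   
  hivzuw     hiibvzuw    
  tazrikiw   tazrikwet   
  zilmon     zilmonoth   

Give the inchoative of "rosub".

roibsub

hivzuw and dirtodew both end in -w yet inflect differently (hiibvzuw, bedirtodewob), so the final letter is not what conditions the rule; the last vowel is.
"rosub" has last vowel 'u'. The stems whose last vowel is 'u' (binozul → biibnozul, zotazub → zoibtazub, hivzuw → hiibvzuw) insert -ib- after the first vowel.
The other patterns: stems whose last vowel is 'e' add be- … -ob around the stem; stems whose last vowel is 'o' add -oth; stems whose last vowel is 'a' or 'i' delete the last vowel and add -et.
So rosub → roibsub.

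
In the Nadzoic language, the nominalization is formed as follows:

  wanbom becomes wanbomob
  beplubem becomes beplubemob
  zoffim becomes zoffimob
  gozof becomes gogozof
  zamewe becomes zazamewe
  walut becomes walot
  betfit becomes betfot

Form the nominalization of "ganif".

"ganif" ends in -f. The one such stem in the data (gozof → gogozof) repeats the first consonant+vowel as a prefix (as does zamewe), so the same rule applies.
The other patterns: stems ending in -m add -ob; stems ending in -t change the last vowel to 'o'.
So ganif → gaganif.

gaganif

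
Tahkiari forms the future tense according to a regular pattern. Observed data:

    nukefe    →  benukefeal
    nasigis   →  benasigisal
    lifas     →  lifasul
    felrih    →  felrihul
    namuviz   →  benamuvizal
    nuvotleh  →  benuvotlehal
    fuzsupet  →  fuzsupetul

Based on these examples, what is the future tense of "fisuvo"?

fisuvoul

"fisuvo" begins with f-. The stems beginning with f- (fuzsupet → fuzsupetul, felrih → felrihul) add -ul.
The other pattern: stems beginning with n- add be- … -al around the stem.
So fisuvo → fisuvoul.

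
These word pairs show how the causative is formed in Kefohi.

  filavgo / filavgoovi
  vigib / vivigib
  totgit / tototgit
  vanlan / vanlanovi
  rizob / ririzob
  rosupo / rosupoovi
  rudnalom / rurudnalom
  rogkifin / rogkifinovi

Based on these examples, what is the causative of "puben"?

rogkifin and vigib both have last vowel 'i' yet inflect differently (rogkifinovi, vivigib), so the last vowel is not what conditions the rule; the final letter is.
"puben" ends in -n. The stems ending in -n (rogkifin → rogkifinovi, vanlan → vanlanovi) add -ovi.
So puben → pubenovi.

pubenovi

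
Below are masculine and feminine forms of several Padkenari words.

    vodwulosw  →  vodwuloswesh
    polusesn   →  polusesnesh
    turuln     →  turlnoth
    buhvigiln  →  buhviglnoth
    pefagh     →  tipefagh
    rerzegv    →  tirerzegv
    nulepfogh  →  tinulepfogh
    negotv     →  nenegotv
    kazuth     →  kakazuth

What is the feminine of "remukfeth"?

reremukfeth

polusesn and turuln both end in -n yet inflect differently (polusesnesh, turlnoth), so the final letter is not what conditions the rule; the second-to-last letter is.
"remukfeth" has second-to-last letter 't'. The stems whose second-to-last letter is 't' (negotv → nenegotv, kazuth → kakazuth) repeat the first consonant+vowel as a prefix.
The other patterns: stems whose second-to-last letter is 's' add -esh; stems whose second-to-last letter is 'l' delete the last vowel and add -oth; stems whose second-to-last letter is 'g' add the prefix ti-.
So remukfeth → reremukfeth.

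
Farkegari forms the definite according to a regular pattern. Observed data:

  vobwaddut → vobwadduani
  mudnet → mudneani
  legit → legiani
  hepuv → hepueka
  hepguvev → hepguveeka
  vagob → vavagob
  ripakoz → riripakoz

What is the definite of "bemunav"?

vobwaddut and hepuv both have last vowel 'u' yet inflect differently (vobwadduani, hepueka), so the last vowel is not what conditions the rule; the final letter is.
"bemunav" ends in -v. The stems ending in -v (hepuv → hepueka, hepguvev → hepguveeka) drop the final letter and add -eka.
The other patterns: stems ending in -t drop the final letter and add -ani; stems ending in -b or -z repeat the first consonant+vowel as a prefix.
So bemunav → bemunaeka.

bemunaeka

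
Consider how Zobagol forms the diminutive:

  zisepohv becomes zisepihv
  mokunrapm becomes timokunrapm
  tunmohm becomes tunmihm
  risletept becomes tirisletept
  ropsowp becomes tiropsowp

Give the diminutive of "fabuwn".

tifabuwn

"fabuwn" has second-to-last letter 'w'. The one such stem in the data (ropsowp → tiropsowp) adds the prefix ti-, so the same rule applies.
So fabuwn → tifabuwn.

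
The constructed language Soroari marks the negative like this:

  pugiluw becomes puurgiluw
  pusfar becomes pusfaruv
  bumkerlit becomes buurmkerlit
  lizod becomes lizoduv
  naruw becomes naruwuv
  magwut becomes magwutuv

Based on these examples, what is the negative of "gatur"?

gaturuv

bumkerlit and magwut both end in -t yet inflect differently (buurmkerlit, magwutuv), so the final letter is not what conditions the rule; the number of vowels is.
"gatur" has 2 vowels. The stems with 2 vowels (magwut → magwutuv, pusfar → pusfaruv, lizod → lizoduv) add -uv.
So gatur → gaturuv.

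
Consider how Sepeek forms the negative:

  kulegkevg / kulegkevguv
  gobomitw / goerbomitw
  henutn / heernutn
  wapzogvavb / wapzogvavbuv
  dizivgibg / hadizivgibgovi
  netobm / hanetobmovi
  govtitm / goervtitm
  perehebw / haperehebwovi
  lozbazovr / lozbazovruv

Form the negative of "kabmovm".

kulegkevg and dizivgibg both end in -g yet inflect differently (kulegkevguv, hadizivgibgovi), so the final letter is not what conditions the rule; the second-to-last letter is.
"kabmovm" has second-to-last letter 'v'. The stems whose second-to-last letter is 'v' (kulegkevg → kulegkevguv, lozbazovr → lozbazovruv, wapzogvavb → wapzogvavbuv) add -uv.
So kabmovm → kabmovmuv.

kabmovmuv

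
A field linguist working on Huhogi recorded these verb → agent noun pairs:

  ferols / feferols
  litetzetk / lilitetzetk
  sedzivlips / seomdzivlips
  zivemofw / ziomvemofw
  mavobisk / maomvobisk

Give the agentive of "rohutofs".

roomhutofs

ferols and sedzivlips both end in -s yet inflect differently (feferols, seomdzivlips), so the final letter is not what conditions the rule; the second-to-last letter is.
"rohutofs" has second-to-last letter 'f'. The one such stem in the data (zivemofw → ziomvemofw) inserts -om- after the first vowel (as do sedzivlips, mavobisk), so the same rule applies.
The other pattern: stems whose second-to-last letter is 'l' or 't' repeat the first consonant+vowel as a prefix.
So rohutofs → roomhutofs.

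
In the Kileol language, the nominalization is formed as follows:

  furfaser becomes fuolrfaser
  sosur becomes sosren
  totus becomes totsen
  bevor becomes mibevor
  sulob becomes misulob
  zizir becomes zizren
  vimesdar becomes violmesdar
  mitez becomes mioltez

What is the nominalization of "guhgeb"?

guolhgeb

furfaser and bevor both end in -r yet inflect differently (fuolrfaser, mibevor), so the final letter is not what conditions the rule; the last vowel is.
"guhgeb" has last vowel 'e'. The stems whose last vowel is 'e' (furfaser → fuolrfaser, mitez → mioltez) insert -ol- after the first vowel.
So guhgeb → guolhgeb.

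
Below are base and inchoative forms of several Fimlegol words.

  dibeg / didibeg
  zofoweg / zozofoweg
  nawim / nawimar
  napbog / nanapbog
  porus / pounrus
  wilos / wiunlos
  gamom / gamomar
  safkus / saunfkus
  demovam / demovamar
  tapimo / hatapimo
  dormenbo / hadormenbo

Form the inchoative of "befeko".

"befeko" ends in -o. The stems ending in -o (dormenbo → hadormenbo, tapimo → hatapimo) add the prefix ha-.
So befeko → habefeko.

habefeko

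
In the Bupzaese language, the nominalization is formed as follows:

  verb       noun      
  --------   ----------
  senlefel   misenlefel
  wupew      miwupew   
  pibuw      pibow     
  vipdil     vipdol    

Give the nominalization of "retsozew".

miretsozew

"retsozew" has last vowel 'e'. The stems whose last vowel is 'e' (senlefel → misenlefel, wupew → miwupew) add the prefix mi-.
The other pattern: stems whose last vowel is 'i' or 'u' change the last vowel to 'o'.
So retsozew → miretsozew.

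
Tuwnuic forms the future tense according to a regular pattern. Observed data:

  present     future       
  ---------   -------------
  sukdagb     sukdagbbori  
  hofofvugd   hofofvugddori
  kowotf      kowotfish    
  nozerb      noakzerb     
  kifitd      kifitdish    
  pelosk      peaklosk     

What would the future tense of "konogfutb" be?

konogfutbish

kifitd and hofofvugd both end in -d yet inflect differently (kifitdish, hofofvugddori), so the final letter is not what conditions the rule; the second-to-last letter is.
"konogfutb" has second-to-last letter 't'. The stems whose second-to-last letter is 't' (kowotf → kowotfish, kifitd → kifitdish) add -ish.
So konogfutb → konogfutbish.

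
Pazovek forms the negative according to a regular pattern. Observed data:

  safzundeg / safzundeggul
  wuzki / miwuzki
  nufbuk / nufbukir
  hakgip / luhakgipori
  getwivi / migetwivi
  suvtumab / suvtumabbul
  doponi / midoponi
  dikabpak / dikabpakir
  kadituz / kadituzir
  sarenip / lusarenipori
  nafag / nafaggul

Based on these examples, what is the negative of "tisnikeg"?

tisnikeggul

hakgip and wuzki both have last vowel 'i' yet inflect differently (luhakgipori, miwuzki), so the last vowel is not what conditions the rule; the final letter is.
"tisnikeg" ends in -g. The stems ending in -g (nafag → nafaggul, safzundeg → safzundeggul) double the final consonant and add -ul.
The other patterns: stems ending in -k or -z add -ir; stems ending in -p add lu- … -ori around the stem; stems ending in -i add the prefix mi-.
So tisnikeg → tisnikeggul.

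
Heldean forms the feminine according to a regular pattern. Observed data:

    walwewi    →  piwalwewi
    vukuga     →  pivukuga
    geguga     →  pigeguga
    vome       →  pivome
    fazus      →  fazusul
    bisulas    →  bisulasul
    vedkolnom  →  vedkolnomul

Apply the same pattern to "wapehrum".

wapehrumul

vukuga and bisulas both have last vowel 'a' yet inflect differently (pivukuga, bisulasul), so the last vowel is not what conditions the rule; whether the stem ends in a vowel or a consonant is.
"wapehrum" ends in a consonant. The stems ending in a consonant (fazus → fazusul, bisulas → bisulasul, vedkolnom → vedkolnomul) add -ul.
The other pattern: stems ending in a vowel add the prefix pi-.
So wapehrum → wapehrumul.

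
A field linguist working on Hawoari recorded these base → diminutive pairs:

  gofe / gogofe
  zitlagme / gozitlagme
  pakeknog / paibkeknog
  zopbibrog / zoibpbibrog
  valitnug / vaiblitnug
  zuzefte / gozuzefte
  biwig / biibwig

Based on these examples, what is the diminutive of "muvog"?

muibvog

zopbibrog and zitlagme both begin with z- yet inflect differently (zoibpbibrog, gozitlagme), so the first letter is not what conditions the rule; the final letter is.
"muvog" ends in -g. The stems ending in -g (pakeknog → paibkeknog, biwig → biibwig, zopbibrog → zoibpbibrog) insert -ib- after the first vowel.
So muvog → muibvog.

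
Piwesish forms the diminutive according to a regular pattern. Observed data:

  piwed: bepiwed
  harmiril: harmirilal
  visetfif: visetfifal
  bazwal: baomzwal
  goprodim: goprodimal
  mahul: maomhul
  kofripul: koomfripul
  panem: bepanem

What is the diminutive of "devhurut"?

deomvhurut

goprodim and panem both end in -m yet inflect differently (goprodimal, bepanem), so the final letter is not what conditions the rule; the last vowel is.
"devhurut" has last vowel 'u'. The stems whose last vowel is 'u' (kofripul → koomfripul, mahul → maomhul) insert -om- after the first vowel.
So devhurut → deomvhurut.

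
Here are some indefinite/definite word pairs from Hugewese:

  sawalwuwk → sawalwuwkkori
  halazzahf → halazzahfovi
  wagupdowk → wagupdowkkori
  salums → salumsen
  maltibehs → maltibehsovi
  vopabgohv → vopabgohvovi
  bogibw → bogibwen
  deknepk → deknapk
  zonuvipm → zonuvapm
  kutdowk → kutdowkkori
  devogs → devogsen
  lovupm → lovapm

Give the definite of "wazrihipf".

wagupdowk and deknepk both end in -k yet inflect differently (wagupdowkkori, deknapk), so the final letter is not what conditions the rule; the second-to-last letter is.
"wazrihipf" has second-to-last letter 'p'. The stems whose second-to-last letter is 'p' (deknepk → deknapk, lovupm → lovapm, zonuvipm → zonuvapm) change the last vowel to 'a'.
So wazrihipf → wazrihapf.

wazrihapf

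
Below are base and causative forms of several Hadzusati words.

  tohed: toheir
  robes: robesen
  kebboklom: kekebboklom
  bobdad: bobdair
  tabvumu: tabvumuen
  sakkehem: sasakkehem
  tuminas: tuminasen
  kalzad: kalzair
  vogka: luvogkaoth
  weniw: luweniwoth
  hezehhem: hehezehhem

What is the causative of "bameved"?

sakkehem and robes both have last vowel 'e' yet inflect differently (sasakkehem, robesen), so the last vowel is not what conditions the rule; the final letter is.
"bameved" ends in -d. The stems ending in -d (bobdad → bobdair, kalzad → kalzair, tohed → toheir) drop the final letter and add -ir.
So bameved → bameveir.

bameveir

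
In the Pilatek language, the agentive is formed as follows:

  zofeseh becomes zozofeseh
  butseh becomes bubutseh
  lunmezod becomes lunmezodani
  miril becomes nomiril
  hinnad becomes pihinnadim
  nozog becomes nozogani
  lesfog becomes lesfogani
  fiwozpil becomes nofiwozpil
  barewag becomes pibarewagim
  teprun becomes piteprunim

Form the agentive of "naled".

lesfog and barewag both end in -g yet inflect differently (lesfogani, pibarewagim), so the final letter is not what conditions the rule; the last vowel is.
"naled" has last vowel 'e'. The stems whose last vowel is 'e' (zofeseh → zozofeseh, butseh → bubutseh) repeat the first consonant+vowel as a prefix.
So naled → nanaled.

nanaled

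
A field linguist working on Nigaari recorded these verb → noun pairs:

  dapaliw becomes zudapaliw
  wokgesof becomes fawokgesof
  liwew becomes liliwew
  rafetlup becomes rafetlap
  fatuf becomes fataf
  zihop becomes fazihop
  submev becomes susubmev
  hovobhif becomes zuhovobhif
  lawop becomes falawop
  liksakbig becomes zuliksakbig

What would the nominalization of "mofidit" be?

zumofidit

hovobhif and wokgesof both end in -f yet inflect differently (zuhovobhif, fawokgesof), so the final letter is not what conditions the rule; the last vowel is.
"mofidit" has last vowel 'i'. The stems whose last vowel is 'i' (dapaliw → zudapaliw, hovobhif → zuhovobhif, liksakbig → zuliksakbig) add the prefix zu-.
The other patterns: stems whose last vowel is 'o' add the prefix fa-; stems whose last vowel is 'u' change the last vowel to 'a'; stems whose last vowel is 'e' repeat the first consonant+vowel as a prefix.
So mofidit → zumofidit.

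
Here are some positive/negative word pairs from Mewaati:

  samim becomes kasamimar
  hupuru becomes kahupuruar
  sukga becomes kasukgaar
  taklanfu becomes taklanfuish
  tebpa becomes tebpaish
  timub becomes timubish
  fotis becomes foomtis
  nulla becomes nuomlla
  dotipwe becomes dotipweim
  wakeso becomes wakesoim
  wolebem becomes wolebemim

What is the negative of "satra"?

"satra" begins with s-. The stems beginning with s- (samim → kasamimar, sukga → kasukgaar) add ka- … -ar around the stem.
So satra → kasatraar.

kasatraar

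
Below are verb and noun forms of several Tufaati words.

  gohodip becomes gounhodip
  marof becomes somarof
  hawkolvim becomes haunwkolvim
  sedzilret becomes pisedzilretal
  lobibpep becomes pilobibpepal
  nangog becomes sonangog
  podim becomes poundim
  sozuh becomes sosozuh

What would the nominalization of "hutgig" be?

huuntgig

lobibpep and gohodip both end in -p yet inflect differently (pilobibpepal, gounhodip), so the final letter is not what conditions the rule; the last vowel is.
"hutgig" has last vowel 'i'. The stems whose last vowel is 'i' (podim → poundim, gohodip → gounhodip, hawkolvim → haunwkolvim) insert -un- after the first vowel.
The other patterns: stems whose last vowel is 'e' add pi- … -al around the stem; stems whose last vowel is 'o' or 'u' add the prefix so-.
So hutgig → huuntgig.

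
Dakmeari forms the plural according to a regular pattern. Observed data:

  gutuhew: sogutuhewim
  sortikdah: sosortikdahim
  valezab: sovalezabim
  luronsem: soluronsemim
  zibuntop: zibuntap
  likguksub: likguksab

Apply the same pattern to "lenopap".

valezab and likguksub both end in -b yet inflect differently (sovalezabim, likguksab), so the final letter is not what conditions the rule; the last vowel is.
"lenopap" has last vowel 'a'. The stems whose last vowel is 'a' (sortikdah → sosortikdahim, valezab → sovalezabim) add so- … -im around the stem.
The other pattern: stems whose last vowel is 'o' or 'u' change the last vowel to 'a'.
So lenopap → solenopapim.

solenopapim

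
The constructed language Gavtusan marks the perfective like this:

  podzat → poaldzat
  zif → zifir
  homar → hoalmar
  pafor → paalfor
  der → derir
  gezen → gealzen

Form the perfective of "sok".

der and pafor both end in -r yet inflect differently (derir, paalfor), so the final letter is not what conditions the rule; the number of vowels is.
"sok" has 1 vowel. The stems with 1 vowel (zif → zifir, der → derir) add -ir.
The other pattern: stems with 2 vowels insert -al- after the first vowel.
So sok → sokir.

sokir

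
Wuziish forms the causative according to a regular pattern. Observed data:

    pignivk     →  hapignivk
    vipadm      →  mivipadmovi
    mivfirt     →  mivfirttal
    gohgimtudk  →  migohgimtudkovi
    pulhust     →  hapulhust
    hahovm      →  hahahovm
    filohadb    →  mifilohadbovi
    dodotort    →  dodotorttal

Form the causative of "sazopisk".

"sazopisk" has second-to-last letter 's'. The one such stem in the data (pulhust → hapulhust) adds the prefix ha-, so the same rule applies.
So sazopisk → hasazopisk.

hasazopisk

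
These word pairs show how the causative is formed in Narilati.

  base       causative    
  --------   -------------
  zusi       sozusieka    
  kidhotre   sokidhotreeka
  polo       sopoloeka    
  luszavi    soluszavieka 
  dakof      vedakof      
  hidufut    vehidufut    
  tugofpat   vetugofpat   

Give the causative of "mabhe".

polo and dakof both have last vowel 'o' yet inflect differently (sopoloeka, vedakof), so the last vowel is not what conditions the rule; whether the stem ends in a vowel or a consonant is.
"mabhe" ends in a vowel. The stems ending in a vowel (zusi → sozusieka, kidhotre → sokidhotreeka, polo → sopoloeka) add so- … -eka around the stem.
So mabhe → somabheeka.

somabheeka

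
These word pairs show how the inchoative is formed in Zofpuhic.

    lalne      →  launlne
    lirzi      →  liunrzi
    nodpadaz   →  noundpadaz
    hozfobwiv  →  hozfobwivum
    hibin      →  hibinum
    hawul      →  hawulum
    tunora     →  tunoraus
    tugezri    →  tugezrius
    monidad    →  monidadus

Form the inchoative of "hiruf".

hirufum

"hiruf" begins with h-. The stems beginning with h- (hozfobwiv → hozfobwivum, hibin → hibinum, hawul → hawulum) add -um.
The other patterns: stems beginning with l- or n- insert -un- after the first vowel; stems beginning with m- or t- add -us.
So hiruf → hirufum.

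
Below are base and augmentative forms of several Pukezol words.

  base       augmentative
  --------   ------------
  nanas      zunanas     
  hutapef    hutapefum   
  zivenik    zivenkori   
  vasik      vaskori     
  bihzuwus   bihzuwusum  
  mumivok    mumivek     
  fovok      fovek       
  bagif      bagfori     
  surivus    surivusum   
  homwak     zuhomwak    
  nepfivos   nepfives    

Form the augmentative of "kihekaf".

zivenik and homwak both end in -k yet inflect differently (zivenkori, zuhomwak), so the final letter is not what conditions the rule; the last vowel is.
"kihekaf" has last vowel 'a'. The stems whose last vowel is 'a' (homwak → zuhomwak, nanas → zunanas) add the prefix zu-.
So kihekaf → zukihekaf.

zukihekaf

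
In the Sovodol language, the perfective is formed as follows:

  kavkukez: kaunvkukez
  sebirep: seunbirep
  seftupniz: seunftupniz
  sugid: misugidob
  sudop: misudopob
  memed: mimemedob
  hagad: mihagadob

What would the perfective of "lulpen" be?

"lulpen" has 2 vowels. The stems with 2 vowels (sugid → misugidob, sudop → misudopob, memed → mimemedob) add mi- … -ob around the stem.
The other pattern: stems with 3 vowels insert -un- after the first vowel.
So lulpen → milulpenob.

milulpenob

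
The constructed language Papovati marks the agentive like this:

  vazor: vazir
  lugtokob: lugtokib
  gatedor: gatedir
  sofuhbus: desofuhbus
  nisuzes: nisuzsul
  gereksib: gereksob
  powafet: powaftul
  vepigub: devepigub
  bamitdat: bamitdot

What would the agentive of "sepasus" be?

"sepasus" has last vowel 'u'. The stems whose last vowel is 'u' (vepigub → devepigub, sofuhbus → desofuhbus) add the prefix de-.
So sepasus → desepasus.

desepasus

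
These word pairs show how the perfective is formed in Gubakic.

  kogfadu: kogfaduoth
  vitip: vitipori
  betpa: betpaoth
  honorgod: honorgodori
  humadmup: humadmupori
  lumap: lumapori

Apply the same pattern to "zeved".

zevedori

betpa and lumap both have last vowel 'a' yet inflect differently (betpaoth, lumapori), so the last vowel is not what conditions the rule; whether the stem ends in a vowel or a consonant is.
"zeved" ends in a consonant. The stems ending in a consonant (vitip → vitipori, lumap → lumapori, honorgod → honorgodori) add -ori.
The other pattern: stems ending in a vowel add -oth.
So zeved → zevedori.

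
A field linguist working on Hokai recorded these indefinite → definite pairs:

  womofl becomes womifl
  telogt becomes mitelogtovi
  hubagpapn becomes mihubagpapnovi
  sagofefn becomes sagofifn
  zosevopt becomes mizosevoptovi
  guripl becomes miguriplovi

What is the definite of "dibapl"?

womofl and guripl both end in -l yet inflect differently (womifl, miguriplovi), so the final letter is not what conditions the rule; the second-to-last letter is.
"dibapl" has second-to-last letter 'p'. The stems whose second-to-last letter is 'p' (guripl → miguriplovi, hubagpapn → mihubagpapnovi, zosevopt → mizosevoptovi) add mi- … -ovi around the stem.
The other pattern: stems whose second-to-last letter is 'f' change the last vowel to 'i'.
So dibapl → midibaplovi.

midibaplovi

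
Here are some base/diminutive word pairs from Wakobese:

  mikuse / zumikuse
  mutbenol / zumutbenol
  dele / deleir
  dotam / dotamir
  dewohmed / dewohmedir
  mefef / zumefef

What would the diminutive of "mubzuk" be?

dele and mikuse both end in -e yet inflect differently (deleir, zumikuse), so the final letter is not what conditions the rule; the first letter is.
"mubzuk" begins with m-. The stems beginning with m- (mefef → zumefef, mikuse → zumikuse, mutbenol → zumutbenol) add the prefix zu-.
The other pattern: stems beginning with d- add -ir.
So mubzuk → zumubzuk.

zumubzuk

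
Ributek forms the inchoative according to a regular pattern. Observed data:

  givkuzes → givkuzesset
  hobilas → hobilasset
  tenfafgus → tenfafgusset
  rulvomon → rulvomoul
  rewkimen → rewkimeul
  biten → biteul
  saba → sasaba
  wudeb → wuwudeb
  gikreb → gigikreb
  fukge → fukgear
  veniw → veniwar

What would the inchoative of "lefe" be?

"lefe" ends in -e. The one such stem in the data (fukge → fukgear) adds -ar, so the same rule applies.
The other patterns: stems ending in -s double the final consonant and add -et; stems ending in -n drop the final letter and add -ul; stems ending in -a or -b repeat the first consonant+vowel as a prefix.
So lefe → lefear.

lefear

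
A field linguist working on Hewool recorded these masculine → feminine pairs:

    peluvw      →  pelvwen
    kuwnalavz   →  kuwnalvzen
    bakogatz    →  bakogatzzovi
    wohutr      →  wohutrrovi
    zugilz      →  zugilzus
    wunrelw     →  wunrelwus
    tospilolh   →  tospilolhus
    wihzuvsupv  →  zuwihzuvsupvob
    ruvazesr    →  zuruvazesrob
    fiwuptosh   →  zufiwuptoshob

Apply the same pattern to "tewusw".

zutewuswob

"tewusw" has second-to-last letter 's'. The stems whose second-to-last letter is 's' (ruvazesr → zuruvazesrob, fiwuptosh → zufiwuptoshob) add zu- … -ob around the stem.
So tewusw → zutewuswob.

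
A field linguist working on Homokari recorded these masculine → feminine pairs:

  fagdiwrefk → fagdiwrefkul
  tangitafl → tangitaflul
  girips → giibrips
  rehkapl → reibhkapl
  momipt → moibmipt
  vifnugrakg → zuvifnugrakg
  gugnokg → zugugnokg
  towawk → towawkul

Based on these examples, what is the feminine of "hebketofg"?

hebketofgul

rehkapl and tangitafl both end in -l yet inflect differently (reibhkapl, tangitaflul), so the final letter is not what conditions the rule; the second-to-last letter is.
"hebketofg" has second-to-last letter 'f'. The stems whose second-to-last letter is 'f' (fagdiwrefk → fagdiwrefkul, tangitafl → tangitaflul) add -ul.
So hebketofg → hebketofgul.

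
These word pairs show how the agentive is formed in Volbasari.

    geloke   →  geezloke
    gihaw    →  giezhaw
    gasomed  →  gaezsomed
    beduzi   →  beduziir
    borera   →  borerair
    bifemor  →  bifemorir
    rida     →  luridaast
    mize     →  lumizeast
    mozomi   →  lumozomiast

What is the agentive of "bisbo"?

"bisbo" begins with b-. The stems beginning with b- (beduzi → beduziir, borera → borerair, bifemor → bifemorir) add -ir.
The other patterns: stems beginning with g- insert -ez- after the first vowel; stems beginning with m- or r- add lu- … -ast around the stem.
So bisbo → bisboir.

bisboir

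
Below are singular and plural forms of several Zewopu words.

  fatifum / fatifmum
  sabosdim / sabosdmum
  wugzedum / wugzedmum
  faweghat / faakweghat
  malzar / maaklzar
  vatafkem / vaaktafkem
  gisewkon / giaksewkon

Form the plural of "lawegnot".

fatifum and vatafkem both end in -m yet inflect differently (fatifmum, vaaktafkem), so the final letter is not what conditions the rule; the last vowel is.
"lawegnot" has last vowel 'o'. The one such stem in the data (gisewkon → giaksewkon) inserts -ak- after the first vowel (as do faweghat, malzar), so the same rule applies.
The other pattern: stems whose last vowel is 'i' or 'u' delete the last vowel and add -um.
So lawegnot → laakwegnot.

laakwegnot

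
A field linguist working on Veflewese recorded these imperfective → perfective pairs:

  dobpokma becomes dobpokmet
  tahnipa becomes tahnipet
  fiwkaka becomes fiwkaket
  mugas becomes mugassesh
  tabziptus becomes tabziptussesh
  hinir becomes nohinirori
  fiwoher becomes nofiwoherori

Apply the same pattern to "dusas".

dusassesh

"dusas" ends in -s. The stems ending in -s (mugas → mugassesh, tabziptus → tabziptussesh) double the final consonant and add -esh.
The other patterns: stems ending in -a drop the final letter and add -et; stems ending in -r add no- … -ori around the stem.
So dusas → dusassesh.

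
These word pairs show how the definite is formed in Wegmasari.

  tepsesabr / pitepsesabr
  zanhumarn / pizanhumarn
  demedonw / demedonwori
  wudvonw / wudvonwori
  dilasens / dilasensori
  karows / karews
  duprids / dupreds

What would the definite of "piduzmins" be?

piduzminsori

dilasens and karows both end in -s yet inflect differently (dilasensori, karews), so the final letter is not what conditions the rule; the second-to-last letter is.
"piduzmins" has second-to-last letter 'n'. The stems whose second-to-last letter is 'n' (demedonw → demedonwori, wudvonw → wudvonwori, dilasens → dilasensori) add -ori.
So piduzmins → piduzminsori.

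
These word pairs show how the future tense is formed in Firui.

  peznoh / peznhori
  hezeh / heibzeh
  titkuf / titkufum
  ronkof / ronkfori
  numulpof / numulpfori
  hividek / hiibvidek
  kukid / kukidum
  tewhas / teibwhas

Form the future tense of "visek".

peznoh and hezeh both end in -h yet inflect differently (peznhori, heibzeh), so the final letter is not what conditions the rule; the last vowel is.
"visek" has last vowel 'e'. The stems whose last vowel is 'e' (hividek → hiibvidek, hezeh → heibzeh) insert -ib- after the first vowel.
So visek → viibsek.

viibsek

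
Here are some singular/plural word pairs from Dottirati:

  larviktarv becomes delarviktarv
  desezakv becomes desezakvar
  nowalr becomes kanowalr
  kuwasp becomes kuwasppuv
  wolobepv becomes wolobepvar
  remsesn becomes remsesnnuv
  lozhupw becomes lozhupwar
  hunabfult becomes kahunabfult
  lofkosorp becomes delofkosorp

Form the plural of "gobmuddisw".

"gobmuddisw" has second-to-last letter 's'. The stems whose second-to-last letter is 's' (remsesn → remsesnnuv, kuwasp → kuwasppuv) double the final consonant and add -uv.
So gobmuddisw → gobmuddiswwuv.

gobmuddiswwuv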